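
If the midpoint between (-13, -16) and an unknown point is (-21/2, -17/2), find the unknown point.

Using the midpoint formula: M = ((x1 + x2)/2, (y1 + y2)/2)
We know M = (-21/2, -17/2) and B = (-13, -16)
For x: -21/2 = (-13 + x2)/2, so x2 = 2*-21/2 - -13 = -8
For y: -17/2 = (-16 + y2)/2, so y2 = 2*-17/2 - -16 = -1
A = (-8, -1)

(-8, -1)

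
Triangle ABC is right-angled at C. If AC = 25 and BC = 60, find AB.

By the Pythagorean theorem: AB^2 = AC^2 + BC^2
AB^2 = 25^2 + 60^2 = 625 + 3600 = 4225
AB = sqrt(4225) = 65

65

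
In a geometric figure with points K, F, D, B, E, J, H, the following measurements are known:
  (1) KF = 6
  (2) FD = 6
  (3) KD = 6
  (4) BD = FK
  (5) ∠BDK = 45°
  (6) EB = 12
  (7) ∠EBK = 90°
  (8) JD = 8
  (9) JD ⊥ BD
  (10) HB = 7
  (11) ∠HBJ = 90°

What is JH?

From the given relations: BD = FK = 6.
Step 1: By the law of cosines on triangle BDJ: BJ² = 6² + 8² − 2·6·8·cos(90°) = 100, so BJ = 10.
Step 2: By the law of cosines on triangle JBH: JH² = 10² + 7² − 2·10·7·cos(90°) = 149, so JH = √149.

Therefore, the length of JH = √149.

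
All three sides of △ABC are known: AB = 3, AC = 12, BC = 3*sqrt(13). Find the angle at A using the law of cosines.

When all three sides of a triangle are known, the law of cosines can be rearranged to find any angle.
cos(C) = (a² + b² - c²) / (2ab) gives cos(A) = 1/2.
Taking the inverse cosine: A = 60°.

60°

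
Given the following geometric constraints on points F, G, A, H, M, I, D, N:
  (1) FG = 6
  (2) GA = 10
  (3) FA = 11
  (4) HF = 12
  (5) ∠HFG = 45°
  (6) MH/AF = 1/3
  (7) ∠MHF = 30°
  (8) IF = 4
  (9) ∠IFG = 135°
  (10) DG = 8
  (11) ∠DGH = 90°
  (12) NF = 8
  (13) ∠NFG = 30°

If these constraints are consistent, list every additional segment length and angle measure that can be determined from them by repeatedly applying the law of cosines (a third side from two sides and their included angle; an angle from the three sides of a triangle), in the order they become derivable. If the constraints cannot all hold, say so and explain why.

The constraints are consistent. Derivable facts, in order:
After 1 step:
- FM ≈ 9.01
- GH ≈ 8.84
- GI ≈ 9.27
- GN ≈ 4.11
- ∠AFG = 64.42°
- ∠AGF = 82.82°
- ∠FAG = 32.76°
After 2 steps:
- HD ≈ 11.92
- ∠FGH = 106.32°
- ∠FGI = 17.76°
- ∠FGN = 103.06°
- ∠FHG = 28.68°
- ∠FIG = 27.24°
- ∠FMH = 138.26°
- ∠FNG = 46.94°
- ∠HFM = 11.74°
After 3 steps:
- ∠DHG = 42.14°
- ∠GDH = 47.86°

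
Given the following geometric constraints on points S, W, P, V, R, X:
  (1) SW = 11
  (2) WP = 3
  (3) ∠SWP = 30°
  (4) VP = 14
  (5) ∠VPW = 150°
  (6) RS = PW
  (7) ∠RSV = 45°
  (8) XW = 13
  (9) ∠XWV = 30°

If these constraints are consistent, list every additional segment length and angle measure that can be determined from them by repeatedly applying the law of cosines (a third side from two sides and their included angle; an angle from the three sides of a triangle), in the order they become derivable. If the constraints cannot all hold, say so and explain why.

The constraints are consistent. Derivable facts, in order:
After 1 step:
- SP ≈ 8.53
- WV ≈ 16.67
After 2 steps:
- VX ≈ 8.46
- ∠PSW = 10.12°
- ∠PVW = 5.16°
- ∠PWV = 24.84°
- ∠SPW = 139.88°
After 3 steps:
- ∠VXW = 99.76°
- ∠WVX = 50.24°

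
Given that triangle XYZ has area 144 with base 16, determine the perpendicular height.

Rearranging the area formula Area = (1/2) * base * height:
height = 2 * Area / base = 2 * 144 / 16 = 18.

18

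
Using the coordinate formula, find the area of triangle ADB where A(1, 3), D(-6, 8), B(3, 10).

The Shoelace formula computes the area from vertex coordinates by summing cross products.
For vertices (1,3), (-6,8), (3,10):
Signed sum = 1*8 - -6*3 + -6*10 - 3*8 + 3*3 - 1*10
= 26 + -84 + -1 = -59
Area = (1/2)|-59| = 59/2.

59/2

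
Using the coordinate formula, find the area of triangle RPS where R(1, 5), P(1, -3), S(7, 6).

The Shoelace formula computes the area from vertex coordinates by summing cross products.
For vertices (1,5), (1,-3), (7,6):
Signed sum = 1*-3 - 1*5 + 1*6 - 7*-3 + 7*5 - 1*6
= -8 + 27 + 29 = 48
Area = (1/2)|48| = 24.

24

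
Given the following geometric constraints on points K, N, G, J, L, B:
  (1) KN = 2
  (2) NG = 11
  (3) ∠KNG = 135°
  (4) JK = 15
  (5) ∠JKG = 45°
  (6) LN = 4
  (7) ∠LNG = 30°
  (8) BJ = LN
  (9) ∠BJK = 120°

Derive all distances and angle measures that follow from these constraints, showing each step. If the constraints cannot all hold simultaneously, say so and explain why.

The constraints are consistent.

From the given relations:
  BJ = LN = 4

Step 1: From KN = 2, NG = 11, and ∠KNG = 135°, by the law of cosines:
  KG² = KN² + NG² - 2·KN·NG·cos(135°) = 4 + 121 + 31.11 = 156.1
  KG ≈ 12.49

Step 2: From KJ = 15, JB = 4, and ∠KJB = 120°, by the law of cosines:
  KB² = KJ² + JB² - 2·KJ·JB·cos(120°) = 225 + 16 + 60 = 301
  KB ≈ 17.35

Step 3: From GN = 11, NL = 4, and ∠GNL = 30°, by the law of cosines:
  GL² = GN² + NL² - 2·GN·NL·cos(30°) = 121 + 16 - 76.21 = 60.79
  GL ≈ 7.8

Step 4: From GK = 12.49, KJ = 15, and ∠GKJ = 45°, by the law of cosines:
  GJ² = GK² + KJ² - 2·GK·KJ·cos(45°) = 156.1 + 225 - 265 = 116.1
  GJ ≈ 10.77

Step 5: From KB = 17.35, KJ = 15, BJ = 4, by the inverse law of cosines:
  cos(∠BKJ) = (KB² + KJ² - BJ²) / (2·KB·KJ)
  ∠BKJ = 11.52°

Step 6: From KG = 12.49, KN = 2, GN = 11, by the inverse law of cosines:
  cos(∠GKN) = (KG² + KN² - GN²) / (2·KG·KN)
  ∠GKN = 38.5°

Step 7: From GK = 12.49, GN = 11, KN = 2, by the inverse law of cosines:
  cos(∠KGN) = (GK² + GN² - KN²) / (2·GK·GN)
  ∠KGN = 6.5°

Step 8: From GL = 7.8, GN = 11, LN = 4, by the inverse law of cosines:
  cos(∠LGN) = (GL² + GN² - LN²) / (2·GL·GN)
  ∠LGN = 14.86°

Step 9: From LG = 7.8, LN = 4, GN = 11, by the inverse law of cosines:
  cos(∠GLN) = (LG² + LN² - GN²) / (2·LG·LN)
  ∠GLN = 135.14°

Step 10: From BJ = 4, BK = 17.35, JK = 15, by the inverse law of cosines:
  cos(∠JBK) = (BJ² + BK² - JK²) / (2·BJ·BK)
  ∠JBK = 48.48°

Step 11: From GJ = 10.77, GK = 12.49, JK = 15, by the inverse law of cosines:
  cos(∠JGK) = (GJ² + GK² - JK²) / (2·GJ·GK)
  ∠JGK = 79.91°

Step 12: From JG = 10.77, JK = 15, GK = 12.49, by the inverse law of cosines:
  cos(∠GJK) = (JG² + JK² - GK²) / (2·JG·JK)
  ∠GJK = 55.09°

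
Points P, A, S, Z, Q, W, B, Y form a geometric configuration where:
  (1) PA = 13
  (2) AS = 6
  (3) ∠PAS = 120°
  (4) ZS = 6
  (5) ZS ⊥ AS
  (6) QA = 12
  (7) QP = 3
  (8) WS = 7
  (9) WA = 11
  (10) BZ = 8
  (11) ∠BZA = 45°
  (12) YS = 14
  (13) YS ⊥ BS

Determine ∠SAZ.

Step 1: By the law of cosines on triangle ASZ: AZ² = 6² + 6² − 2·6·6·cos(90°) = 72, so AZ = 6·√2.
Step 2: By the inverse law of cosines on triangle SAZ: cos(∠SAZ) = (6² + (6·√2)² − 6²) / (2·6·6·√2) = 72/101.82 = 0.7071, so ∠SAZ = 45°.

Therefore, the measure of angle ∠SAZ = 45°.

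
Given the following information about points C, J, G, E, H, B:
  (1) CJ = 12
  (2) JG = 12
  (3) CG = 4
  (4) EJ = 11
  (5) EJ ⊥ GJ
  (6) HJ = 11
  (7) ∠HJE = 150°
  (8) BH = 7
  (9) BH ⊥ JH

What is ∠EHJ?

Step 1: By the law of cosines on triangle HJE: HE² = 11² + 11² − 2·11·11·cos(150°) = 451.58, so HE ≈ 21.25.
Step 2: By the inverse law of cosines on triangle EHJ: cos(∠EHJ) = (21.25² + 11² − 11²) / (2·21.25·11) = 451.58/467.51 = 0.9659, so ∠EHJ = 15°.

Therefore, the measure of angle ∠EHJ = 15°.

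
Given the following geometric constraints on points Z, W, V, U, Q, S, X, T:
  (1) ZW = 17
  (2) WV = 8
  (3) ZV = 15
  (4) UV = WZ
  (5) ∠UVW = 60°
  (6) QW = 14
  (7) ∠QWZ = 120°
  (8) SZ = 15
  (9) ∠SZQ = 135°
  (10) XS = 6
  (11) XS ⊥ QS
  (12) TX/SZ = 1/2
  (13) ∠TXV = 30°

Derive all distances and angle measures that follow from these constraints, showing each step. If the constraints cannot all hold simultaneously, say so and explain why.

The constraints are consistent.

From the given relations:
  UV = WZ = 17
  TX = 1/2·SZ = 1/2·15 ≈ 7.5

Step 1: From ZW = 17, WQ = 14, and ∠ZWQ = 120°, by the law of cosines:
  ZQ² = ZW² + WQ² - 2·ZW·WQ·cos(120°) = 289 + 196 + 238 = 723
  ZQ ≈ 26.89

Step 2: From WV = 8, VU = 17, and ∠WVU = 60°, by the law of cosines:
  WU² = WV² + VU² - 2·WV·VU·cos(60°) = 64 + 289 - 136 = 217
  WU ≈ 14.73

Step 3: From ZV = 15, ZW = 17, VW = 8, by the inverse law of cosines:
  cos(∠VZW) = (ZV² + ZW² - VW²) / (2·ZV·ZW)
  ∠VZW = 28.07°

Step 4: From WV = 8, WZ = 17, VZ = 15, by the inverse law of cosines:
  cos(∠VWZ) = (WV² + WZ² - VZ²) / (2·WV·WZ)
  ∠VWZ = 61.93°

Step 5: From VW = 8, VZ = 15, WZ = 17, by the inverse law of cosines:
  cos(∠WVZ) = (VW² + VZ² - WZ²) / (2·VW·VZ)
  ∠WVZ = 90°

Step 6: From QZ = 26.89, ZS = 15, and ∠QZS = 135°, by the law of cosines:
  QS² = QZ² + ZS² - 2·QZ·ZS·cos(135°) = 723 + 225 + 570.4 = 1518
  QS ≈ 38.97

Step 7: From ZQ = 26.89, ZW = 17, QW = 14, by the inverse law of cosines:
  cos(∠QZW) = (ZQ² + ZW² - QW²) / (2·ZQ·ZW)
  ∠QZW = 26.8°

Step 8: From WU = 14.73, WV = 8, UV = 17, by the inverse law of cosines:
  cos(∠UWV) = (WU² + WV² - UV²) / (2·WU·WV)
  ∠UWV = 91.95°

Step 9: From UV = 17, UW = 14.73, VW = 8, by the inverse law of cosines:
  cos(∠VUW) = (UV² + UW² - VW²) / (2·UV·UW)
  ∠VUW = 28.05°

Step 10: From QW = 14, QZ = 26.89, WZ = 17, by the inverse law of cosines:
  cos(∠WQZ) = (QW² + QZ² - WZ²) / (2·QW·QZ)
  ∠WQZ = 33.2°

Step 11: From QS = 38.97, SX = 6, and ∠QSX = 90°, by the law of cosines:
  QX² = QS² + SX² - 2·QS·SX·cos(90°) = 1518 + 36 - 0 = 1554
  QX ≈ 39.43

Step 12: From QS = 38.97, QZ = 26.89, SZ = 15, by the inverse law of cosines:
  cos(∠SQZ) = (QS² + QZ² - SZ²) / (2·QS·QZ)
  ∠SQZ = 15.8°

Step 13: From SQ = 38.97, SZ = 15, QZ = 26.89, by the inverse law of cosines:
  cos(∠QSZ) = (SQ² + SZ² - QZ²) / (2·SQ·SZ)
  ∠QSZ = 29.2°

Step 14: From QS = 38.97, QX = 39.43, SX = 6, by the inverse law of cosines:
  cos(∠SQX) = (QS² + QX² - SX²) / (2·QS·QX)
  ∠SQX = 8.75°

Step 15: From XQ = 39.43, XS = 6, QS = 38.97, by the inverse law of cosines:
  cos(∠QXS) = (XQ² + XS² - QS²) / (2·XQ·XS)
  ∠QXS = 81.25°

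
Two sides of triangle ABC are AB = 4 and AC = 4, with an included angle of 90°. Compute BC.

The included angle is 90°, so the triangle is right-angled at A. The opposite side BC is the hypotenuse.
By the Pythagorean theorem: BC = sqrt(4^2 + 4^2) = sqrt(32) = 4*sqrt(2).

4*sqrt(2)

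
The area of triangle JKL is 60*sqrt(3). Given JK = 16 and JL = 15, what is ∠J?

Area = (1/2) * a * b * sin(C)
sin(C) = 2 * Area / (a * b)
sin(C) = 2 * 60*sqrt(3) / (16 * 15)
sin(C) = sqrt(3)/2
C = arcsin(sqrt(3)/2) = 60°
Since sin(180° - C) = sin(C), the obtuse angle 120° gives the same area, so C = 60° or C = 120°.

60° or 120°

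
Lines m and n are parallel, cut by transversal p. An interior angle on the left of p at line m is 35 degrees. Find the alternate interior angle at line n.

Alternate interior angles formed by parallel lines and a transversal are equal.
The given angle is 35 degrees.
The alternate interior angle = 35 degrees.

35 degrees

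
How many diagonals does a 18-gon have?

Total line segments between 18 vertices = C(18,2) = 153.
Subtract the 18 sides: 153 - 18 = 135 diagonals.

135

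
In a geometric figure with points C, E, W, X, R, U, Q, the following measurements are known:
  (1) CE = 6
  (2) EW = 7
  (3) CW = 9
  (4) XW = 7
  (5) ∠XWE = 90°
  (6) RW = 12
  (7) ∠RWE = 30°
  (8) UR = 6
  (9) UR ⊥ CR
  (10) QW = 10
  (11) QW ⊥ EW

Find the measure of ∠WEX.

Step 1: By the law of cosines on triangle EWX: EX² = 7² + 7² − 2·7·7·cos(90°) = 98, so EX = 7·√2.
Step 2: By the inverse law of cosines on triangle WEX: cos(∠WEX) = (7² + (7·√2)² − 7²) / (2·7·7·√2) = 98/138.59 = 0.7071, so ∠WEX = 45°.

Therefore, the measure of angle ∠WEX = 45°.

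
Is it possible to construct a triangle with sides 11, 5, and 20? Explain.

Check the triangle inequality: 11 + 5 = 16 ≤ 20.
Since the sum of two sides does not exceed the third, no triangle can be formed.

No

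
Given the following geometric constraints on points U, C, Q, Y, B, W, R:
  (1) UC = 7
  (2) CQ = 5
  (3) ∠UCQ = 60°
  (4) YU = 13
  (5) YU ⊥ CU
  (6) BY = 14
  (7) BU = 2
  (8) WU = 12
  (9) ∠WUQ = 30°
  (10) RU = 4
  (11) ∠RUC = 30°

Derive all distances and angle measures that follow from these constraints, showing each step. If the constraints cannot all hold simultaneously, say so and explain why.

The constraints are consistent.

Step 1: From UC = 7, CQ = 5, and ∠UCQ = 60°, by the law of cosines:
  UQ² = UC² + CQ² - 2·UC·CQ·cos(60°) = 49 + 25 - 35 = 39
  UQ = √39

Step 2: From CU = 7, UY = 13, and ∠CUY = 90°, by the law of cosines:
  CY² = CU² + UY² - 2·CU·UY·cos(90°) = 49 + 169 - 0 = 218
  CY ≈ 14.76

Step 3: From CU = 7, UR = 4, and ∠CUR = 30°, by the law of cosines:
  CR² = CU² + UR² - 2·CU·UR·cos(30°) = 49 + 16 - 48.5 = 16.5
  CR ≈ 4.06

Step 4: From UB = 2, UY = 13, BY = 14, by the inverse law of cosines:
  cos(∠BUY) = (UB² + UY² - BY²) / (2·UB·UY)
  ∠BUY = 116.25°

Step 5: From YB = 14, YU = 13, BU = 2, by the inverse law of cosines:
  cos(∠BYU) = (YB² + YU² - BU²) / (2·YB·YU)
  ∠BYU = 7.36°

Step 6: From BU = 2, BY = 14, UY = 13, by the inverse law of cosines:
  cos(∠UBY) = (BU² + BY² - UY²) / (2·BU·BY)
  ∠UBY = 56.39°

Step 7: From QU = √39, UW = 12, and ∠QUW = 30°, by the law of cosines:
  QW² = QU² + UW² - 2·QU·UW·cos(30°) = 39 + 144 - 129.8 = 53.2
  QW ≈ 7.29

Step 8: From UC = 7, UQ = √39, CQ = 5, by the inverse law of cosines:
  cos(∠CUQ) = (UC² + UQ² - CQ²) / (2·UC·UQ)
  ∠CUQ = 43.9°

Step 9: From CR = 4.06, CU = 7, RU = 4, by the inverse law of cosines:
  cos(∠RCU) = (CR² + CU² - RU²) / (2·CR·CU)
  ∠RCU = 29.49°

Step 10: From CU = 7, CY = 14.76, UY = 13, by the inverse law of cosines:
  cos(∠UCY) = (CU² + CY² - UY²) / (2·CU·CY)
  ∠UCY = 61.7°

Step 11: From QC = 5, QU = √39, CU = 7, by the inverse law of cosines:
  cos(∠CQU) = (QC² + QU² - CU²) / (2·QC·QU)
  ∠CQU = 76.1°

Step 12: From YC = 14.76, YU = 13, CU = 7, by the inverse law of cosines:
  cos(∠CYU) = (YC² + YU² - CU²) / (2·YC·YU)
  ∠CYU = 28.3°

Step 13: From RC = 4.06, RU = 4, CU = 7, by the inverse law of cosines:
  cos(∠CRU) = (RC² + RU² - CU²) / (2·RC·RU)
  ∠CRU = 120.51°

Step 14: From QU = √39, QW = 7.29, UW = 12, by the inverse law of cosines:
  cos(∠UQW) = (QU² + QW² - UW²) / (2·QU·QW)
  ∠UQW = 124.65°

Step 15: From WQ = 7.29, WU = 12, QU = √39, by the inverse law of cosines:
  cos(∠QWU) = (WQ² + WU² - QU²) / (2·WQ·WU)
  ∠QWU = 25.35°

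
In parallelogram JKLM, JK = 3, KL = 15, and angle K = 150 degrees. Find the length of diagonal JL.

Law of cosines: d^2 = 3^2 + 15^2 - 2(3)(15)cos(150°) = 45*sqrt(3) + 234, so d = 3*sqrt(5*sqrt(3) + 26).

3*sqrt(5*sqrt(3) + 26)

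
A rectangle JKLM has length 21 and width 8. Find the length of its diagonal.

Using the Pythagorean theorem:
d² = 21² + 8² = 441 + 64 = 505
d = sqrt(505)

sqrt(505)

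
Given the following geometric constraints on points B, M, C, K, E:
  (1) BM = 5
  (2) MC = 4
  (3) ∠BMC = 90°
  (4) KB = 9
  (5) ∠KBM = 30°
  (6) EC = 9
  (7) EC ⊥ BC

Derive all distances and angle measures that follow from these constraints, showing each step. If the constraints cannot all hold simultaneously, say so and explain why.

The constraints are consistent.

Step 1: From BM = 5, MC = 4, and ∠BMC = 90°, by the law of cosines:
  BC² = BM² + MC² - 2·BM·MC·cos(90°) = 25 + 16 - 0 = 41
  BC = √41

Step 2: From MB = 5, BK = 9, and ∠MBK = 30°, by the law of cosines:
  MK² = MB² + BK² - 2·MB·BK·cos(30°) = 25 + 81 - 77.94 = 28.06
  MK ≈ 5.3

Step 3: From BC = √41, CE = 9, and ∠BCE = 90°, by the law of cosines:
  BE² = BC² + CE² - 2·BC·CE·cos(90°) = 41 + 81 - 0 = 122
  BE = √122

Step 4: From BC = √41, BM = 5, CM = 4, by the inverse law of cosines:
  cos(∠CBM) = (BC² + BM² - CM²) / (2·BC·BM)
  ∠CBM = 38.66°

Step 5: From MB = 5, MK = 5.3, BK = 9, by the inverse law of cosines:
  cos(∠BMK) = (MB² + MK² - BK²) / (2·MB·MK)
  ∠BMK = 121.84°

Step 6: From CB = √41, CM = 4, BM = 5, by the inverse law of cosines:
  cos(∠BCM) = (CB² + CM² - BM²) / (2·CB·CM)
  ∠BCM = 51.34°

Step 7: From KB = 9, KM = 5.3, BM = 5, by the inverse law of cosines:
  cos(∠BKM) = (KB² + KM² - BM²) / (2·KB·KM)
  ∠BKM = 28.16°

Step 8: From BC = √41, BE = √122, CE = 9, by the inverse law of cosines:
  cos(∠CBE) = (BC² + BE² - CE²) / (2·BC·BE)
  ∠CBE = 54.57°

Step 9: From EB = √122, EC = 9, BC = √41, by the inverse law of cosines:
  cos(∠BEC) = (EB² + EC² - BC²) / (2·EB·EC)
  ∠BEC = 35.43°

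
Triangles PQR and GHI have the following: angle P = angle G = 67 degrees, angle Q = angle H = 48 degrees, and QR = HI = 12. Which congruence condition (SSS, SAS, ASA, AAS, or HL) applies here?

The given information matches AAS: Two pairs of corresponding angles and a non-included side are equal (Angle-Angle-Side).

AAS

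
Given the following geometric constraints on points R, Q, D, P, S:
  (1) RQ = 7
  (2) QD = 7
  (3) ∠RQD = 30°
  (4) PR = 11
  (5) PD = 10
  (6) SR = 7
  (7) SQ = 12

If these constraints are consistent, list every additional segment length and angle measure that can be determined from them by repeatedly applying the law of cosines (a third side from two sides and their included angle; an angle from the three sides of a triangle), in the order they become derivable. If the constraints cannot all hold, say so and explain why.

The constraints are consistent. Derivable facts, in order:
After 1 step:
- RD ≈ 3.62
- ∠QRS = 117.99°
- ∠QSR = 31°
- ∠RQS = 31°
After 2 steps:
- ∠DPR = 19.11°
- ∠DRP = 64.65°
- ∠DRQ = 75°
- ∠PDR = 96.23°
- ∠QDR = 75°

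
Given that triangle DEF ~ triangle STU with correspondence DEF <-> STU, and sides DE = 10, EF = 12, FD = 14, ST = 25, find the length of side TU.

k = 25/10 = 5/2. TU = 5/2 * 12 = 30.

30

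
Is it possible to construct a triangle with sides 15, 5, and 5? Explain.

Check the triangle inequality: 5 + 5 = 10 ≤ 15.
Since the sum of two sides does not exceed the third, no triangle can be formed.

No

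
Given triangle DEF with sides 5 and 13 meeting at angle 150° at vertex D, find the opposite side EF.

Law of cosines: EF^2 = 5^2 + 13^2 - 2(5)(13)cos(150°) = 65*sqrt(3) + 194, so EF = sqrt(65*sqrt(3) + 194).

sqrt(65*sqrt(3) + 194)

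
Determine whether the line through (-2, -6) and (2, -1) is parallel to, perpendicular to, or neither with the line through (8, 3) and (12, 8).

Slope of line 1: m1 = (-1 - -6)/(2 - -2) = 5/4 = 5/4
Slope of line 2: m2 = (8 - 3)/(12 - 8) = 5/4 = 5/4
m1 = m2, so the lines are parallel.

Parallel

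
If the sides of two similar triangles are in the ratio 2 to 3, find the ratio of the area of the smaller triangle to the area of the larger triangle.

The ratio of areas of similar triangles equals the square of the side ratio.
Side ratio = 2:3
Area ratio = (2/3)^2 = 4/9 = 4:9

4:9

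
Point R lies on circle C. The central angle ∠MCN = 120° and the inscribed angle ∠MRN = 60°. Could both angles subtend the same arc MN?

By the inscribed angle theorem, if both angles subtend the same arc, the inscribed angle must be half the central angle.
Half of 120° = 60°, which equals the given inscribed angle of 60°.
Therefore, yes, they correspond to the same arc.

Yes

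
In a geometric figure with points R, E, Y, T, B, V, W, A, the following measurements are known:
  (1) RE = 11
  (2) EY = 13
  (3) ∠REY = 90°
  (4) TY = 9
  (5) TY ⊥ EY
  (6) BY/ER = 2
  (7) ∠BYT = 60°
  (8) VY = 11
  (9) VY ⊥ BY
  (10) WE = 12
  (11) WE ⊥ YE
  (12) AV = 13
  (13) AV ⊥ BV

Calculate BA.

From the given relations: BY = 2·ER = 2·11 = 22.
Step 1: By the law of cosines on triangle BYV: BV² = 22² + 11² − 2·22·11·cos(90°) = 605, so BV = 11·√5.
Step 2: By the law of cosines on triangle BVA: BA² = (11·√5)² + 13² − 2·11·√5·13·cos(90°) = 774, so BA = 3·√86.

Therefore, the length of BA = 3·√86.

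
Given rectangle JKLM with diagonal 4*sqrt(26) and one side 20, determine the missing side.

Using the Pythagorean theorem: d^2 = a^2 + b^2
b^2 = d^2 - a^2
b^2 = 416 - 400
b^2 = 16
b = sqrt(16) = 4

4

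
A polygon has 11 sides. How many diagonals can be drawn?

The number of diagonals in an n-gon is n(n - 3)/2.
For n = 11: 11(11 - 3)/2 = 11 × 8 / 2 = 44.

44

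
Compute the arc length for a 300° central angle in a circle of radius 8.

Arc length = 2π(8)(5/6) = 40*pi/3

40*pi/3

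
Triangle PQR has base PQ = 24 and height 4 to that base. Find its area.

Area = (1/2)(24)(4) = 48

48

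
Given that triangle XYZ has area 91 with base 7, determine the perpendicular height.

Area = (1/2) * base * height
height = 2 * Area / base
height = 2 * 91 / 7
height = 182 / 7
height = 26

26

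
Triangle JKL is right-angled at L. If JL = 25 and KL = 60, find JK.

JK = sqrt(25^2 + 60^2) = sqrt(4225) = 65

65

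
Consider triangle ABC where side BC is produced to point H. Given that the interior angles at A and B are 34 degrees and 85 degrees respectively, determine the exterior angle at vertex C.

Exterior angle = 34 + 85 = 119 degrees (exterior angle theorem).

119 degrees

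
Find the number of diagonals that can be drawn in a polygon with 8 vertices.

The number of diagonals in an n-gon is n(n - 3)/2.
For n = 8: 8(8 - 3)/2 = 8 × 5 / 2 = 20.

20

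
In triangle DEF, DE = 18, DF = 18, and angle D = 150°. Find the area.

Area = (1/2) * DE * DF * sin(D)
Area = (1/2) * 18 * 18 * sin(150°)
Area = (1/2) * 18 * 18 * 1/2
Area = 81

81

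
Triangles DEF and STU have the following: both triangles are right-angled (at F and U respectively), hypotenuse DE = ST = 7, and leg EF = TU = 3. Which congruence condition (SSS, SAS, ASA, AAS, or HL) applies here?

Consider the given information: both triangles are right-angled (at F and U respectively), hypotenuse DE = ST = 7, and leg EF = TU = 3
This is not SSS or AAS: SSS requires all three pairs of sides, but we don't have that. AAS requires two angles and a non-included side.
The correct criterion is HL. The hypotenuse and one leg of two right triangles are equal (Hypotenuse-Leg).

HL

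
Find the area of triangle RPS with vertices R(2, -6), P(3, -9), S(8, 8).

Using the Shoelace formula for a triangle:
Area = (1/2)|x0(y1 - y2) + x1(y2 - y0) + x2(y0 - y1)|
Area = (1/2)|2(-9 - 8) + 3(8 - -6) + 8(-6 - -9)|
Area = (1/2)|-34 + 42 + 24|
Area = (1/2)|32|
Area = (1/2)(32)
Area = 16

16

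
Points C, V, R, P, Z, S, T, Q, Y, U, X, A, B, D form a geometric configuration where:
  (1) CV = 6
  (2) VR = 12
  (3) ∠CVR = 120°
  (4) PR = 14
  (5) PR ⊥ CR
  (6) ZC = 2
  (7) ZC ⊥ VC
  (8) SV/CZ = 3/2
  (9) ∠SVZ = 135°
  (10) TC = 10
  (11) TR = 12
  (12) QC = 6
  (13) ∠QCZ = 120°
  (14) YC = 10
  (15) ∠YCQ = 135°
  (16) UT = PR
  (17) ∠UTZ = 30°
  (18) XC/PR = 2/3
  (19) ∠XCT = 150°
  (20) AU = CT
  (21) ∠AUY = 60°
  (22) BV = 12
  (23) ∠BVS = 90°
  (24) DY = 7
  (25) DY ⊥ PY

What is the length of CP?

Step 1: By the law of cosines on triangle CVR: CR² = 6² + 12² − 2·6·12·cos(120°) = 252, so CR = 6·√7.
Step 2: By the law of cosines on triangle CRP: CP² = (6·√7)² + 14² − 2·6·√7·14·cos(90°) = 448, so CP = 8·√7.

Therefore, the length of CP = 8·√7.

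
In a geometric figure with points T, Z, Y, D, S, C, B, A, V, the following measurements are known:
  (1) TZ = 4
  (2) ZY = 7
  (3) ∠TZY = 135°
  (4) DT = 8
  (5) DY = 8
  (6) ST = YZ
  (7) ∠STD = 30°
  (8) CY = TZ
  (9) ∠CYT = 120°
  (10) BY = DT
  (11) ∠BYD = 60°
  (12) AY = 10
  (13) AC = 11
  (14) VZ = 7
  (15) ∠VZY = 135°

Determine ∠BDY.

From the given relations: BY = DT = 8.
Step 1: By the law of cosines on triangle DYB: DB² = 8² + 8² − 2·8·8·cos(60°) = 64, so DB = 8.
Step 2: By the inverse law of cosines on triangle BDY: cos(∠BDY) = (8² + 8² − 8²) / (2·8·8) = 64/128 = 0.5, so ∠BDY = 60°.

Therefore, the measure of angle ∠BDY = 60°.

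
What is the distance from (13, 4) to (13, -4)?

d = sqrt((13 - 13)^2 + (-4 - 4)^2)
d = sqrt(0^2 + -8^2)
d = sqrt(0 + 64)
d = sqrt(64) = 8

8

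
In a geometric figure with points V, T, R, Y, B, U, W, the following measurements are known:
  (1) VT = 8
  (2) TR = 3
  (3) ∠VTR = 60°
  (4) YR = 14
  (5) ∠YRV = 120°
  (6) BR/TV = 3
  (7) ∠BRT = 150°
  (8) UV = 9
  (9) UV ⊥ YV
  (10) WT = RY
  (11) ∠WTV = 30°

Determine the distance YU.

Step 1: By the law of cosines on triangle VTR: VR² = 8² + 3² − 2·8·3·cos(60°) = 49, so VR = 7.
Step 2: By the law of cosines on triangle VRY: VY² = 7² + 14² − 2·7·14·cos(120°) = 343, so VY = 7·√7.
Step 3: By the law of cosines on triangle YVU: YU² = (7·√7)² + 9² − 2·7·√7·9·cos(90°) = 424, so YU = 2·√106.

Therefore, the length of YU = 2·√106.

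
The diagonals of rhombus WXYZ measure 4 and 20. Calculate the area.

Area = (4 * 20) / 2 = 80 / 2 = 40

40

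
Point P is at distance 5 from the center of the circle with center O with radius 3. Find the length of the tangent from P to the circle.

The tangent, radius, and line from the external point to the center form a right triangle.
The right angle is where the tangent meets the radius.
By the Pythagorean theorem: tangent² + 3² = 5²
tangent² = 25 - 9 = 16
tangent = 4

4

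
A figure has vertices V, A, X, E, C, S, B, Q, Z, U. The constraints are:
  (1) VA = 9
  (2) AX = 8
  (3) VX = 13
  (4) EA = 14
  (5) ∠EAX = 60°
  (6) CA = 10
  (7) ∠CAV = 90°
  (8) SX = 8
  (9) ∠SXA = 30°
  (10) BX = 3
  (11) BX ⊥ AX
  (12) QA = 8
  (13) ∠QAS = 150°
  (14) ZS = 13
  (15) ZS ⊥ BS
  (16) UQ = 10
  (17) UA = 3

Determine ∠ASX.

Step 1: By the law of cosines on triangle SXA: SA² = 8² + 8² − 2·8·8·cos(30°) = 17.15, so SA ≈ 4.14.
Step 2: By the inverse law of cosines on triangle ASX: cos(∠ASX) = (4.14² + 8² − 8²) / (2·4.14·8) = 17.15/66.26 = 0.2588, so ∠ASX = 75°.

Therefore, the measure of angle ∠ASX = 75°.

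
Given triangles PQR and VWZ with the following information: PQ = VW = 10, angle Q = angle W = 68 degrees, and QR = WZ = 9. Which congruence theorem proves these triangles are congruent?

Consider the given information: PQ = VW = 10, angle Q = angle W = 68 degrees, and QR = WZ = 9
This is not SSS or ASA: SSS requires all three pairs of sides, but we don't have that. ASA requires two angles and the side between them.
The correct criterion is SAS. Two pairs of corresponding sides and the included angle are equal (Side-Angle-Side).

SAS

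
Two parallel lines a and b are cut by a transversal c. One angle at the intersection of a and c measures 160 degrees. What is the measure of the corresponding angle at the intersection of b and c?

Corresponding angles formed by parallel lines and a transversal are equal.
The given angle is 160 degrees.
The corresponding angle = 160 degrees.

160 degrees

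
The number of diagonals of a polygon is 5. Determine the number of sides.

Using d = n(n - 3)/2, we solve 5 = n(n - 3)/2.
So n(n - 3) = 10.
Testing n = 5: 5 * 2 = 10 = 10. Correct.
The polygon has 5 sides.

5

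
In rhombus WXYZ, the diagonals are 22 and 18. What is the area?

The diagonals of a rhombus divide it into four right triangles.
Each triangle has legs 22/ 2 = 11 and 18/2 = 9, so each has area (1/2)*11*9 = 99/2.
Four such triangles give total area = (d1 * d2) / 2 = 198.

198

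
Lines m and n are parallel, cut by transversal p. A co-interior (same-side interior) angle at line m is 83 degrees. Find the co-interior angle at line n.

Co-interior angles (same-side interior) formed by parallel lines and a transversal are supplementary (sum to 180 degrees).
The given angle is 83 degrees.
The co-interior angle = 180 - 83 = 97 degrees.

97 degrees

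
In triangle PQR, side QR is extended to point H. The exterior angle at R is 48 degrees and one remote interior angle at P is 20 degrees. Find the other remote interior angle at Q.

The exterior angle theorem states that an exterior angle equals the sum of the two non-adjacent interior angles.
So 48 = 20 + angle Q, which gives angle Q = 48 - 20 = 28 degrees.

28 degrees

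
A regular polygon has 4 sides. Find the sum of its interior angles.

The sum of interior angles of an n-sided polygon is (n - 2) * 180.
For n = 4: (4 - 2) * 180 = 2 * 180 = 360 degrees.

360 degrees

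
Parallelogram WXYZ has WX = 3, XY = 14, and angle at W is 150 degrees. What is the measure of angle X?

Opposite sides of a parallelogram are parallel, so consecutive angles form co-interior angles on a transversal.
Co-interior angles sum to 180°, giving angle X = 180 - 150 = 30 degrees.

30 degrees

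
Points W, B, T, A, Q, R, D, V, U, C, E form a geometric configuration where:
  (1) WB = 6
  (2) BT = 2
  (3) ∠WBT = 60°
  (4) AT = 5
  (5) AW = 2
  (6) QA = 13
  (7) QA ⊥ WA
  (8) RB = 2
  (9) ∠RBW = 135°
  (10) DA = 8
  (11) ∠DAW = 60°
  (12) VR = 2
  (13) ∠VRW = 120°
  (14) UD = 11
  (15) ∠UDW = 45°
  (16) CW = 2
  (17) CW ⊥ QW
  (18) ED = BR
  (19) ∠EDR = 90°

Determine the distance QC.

Step 1: By the law of cosines on triangle QAW: QW² = 13² + 2² − 2·13·2·cos(90°) = 173, so QW = √173.
Step 2: By the law of cosines on triangle QWC: QC² = √173² + 2² − 2·√173·2·cos(90°) = 177, so QC = √177.

Therefore, the length of QC = √177.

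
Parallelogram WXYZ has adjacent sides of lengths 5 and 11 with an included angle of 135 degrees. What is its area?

Area = a * b * sin(theta)
Area = 5 * 11 * sin(135 degrees)
Area = 55 * sqrt(2)/2
Area = 55*sqrt(2)/2

55*sqrt(2)/2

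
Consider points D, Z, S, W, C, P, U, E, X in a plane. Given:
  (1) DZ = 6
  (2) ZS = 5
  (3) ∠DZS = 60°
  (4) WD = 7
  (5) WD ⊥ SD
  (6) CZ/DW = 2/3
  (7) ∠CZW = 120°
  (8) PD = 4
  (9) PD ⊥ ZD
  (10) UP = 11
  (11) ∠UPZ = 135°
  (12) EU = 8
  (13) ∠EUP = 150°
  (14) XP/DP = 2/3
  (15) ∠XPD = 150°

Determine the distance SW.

Step 1: By the law of cosines on triangle SZD: SD² = 5² + 6² − 2·5·6·cos(60°) = 31, so SD = √31.
Step 2: By the law of cosines on triangle SDW: SW² = √31² + 7² − 2·√31·7·cos(90°) = 80, so SW = 4·√5.

Therefore, the length of SW = 4·√5.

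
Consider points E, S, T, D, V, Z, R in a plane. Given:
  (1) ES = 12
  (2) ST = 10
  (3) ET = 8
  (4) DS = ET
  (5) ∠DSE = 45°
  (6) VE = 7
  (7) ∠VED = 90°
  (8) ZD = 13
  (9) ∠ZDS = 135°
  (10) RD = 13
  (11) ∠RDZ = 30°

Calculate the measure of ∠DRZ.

Step 1: By the law of cosines on triangle RDZ: RZ² = 13² + 13² − 2·13·13·cos(30°) = 45.28, so RZ ≈ 6.73.
Step 2: By the inverse law of cosines on triangle DRZ: cos(∠DRZ) = (13² + 6.73² − 13²) / (2·13·6.73) = 45.28/174.96 = 0.2588, so ∠DRZ = 75°.

Therefore, the measure of angle ∠DRZ = 75°.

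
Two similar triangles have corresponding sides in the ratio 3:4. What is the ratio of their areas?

Area scales with the square of linear dimensions. If every length is multiplied by 3/4, then the area is multiplied by (3/4)^2 = 9/16.
The area ratio is 9:16.

9:16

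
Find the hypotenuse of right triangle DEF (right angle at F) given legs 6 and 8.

By the Pythagorean theorem: DE^2 = DF^2 + EF^2
DE^2 = 6^2 + 8^2 = 36 + 64 = 100
DE = sqrt(100) = 10

10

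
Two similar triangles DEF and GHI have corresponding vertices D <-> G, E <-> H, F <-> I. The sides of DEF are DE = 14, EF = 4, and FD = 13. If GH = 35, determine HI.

k = 35/14 = 5/2. HI = 5/2 * 4 = 10.

10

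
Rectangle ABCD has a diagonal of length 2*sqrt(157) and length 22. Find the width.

The diagonal of a rectangle forms a right triangle with the two sides.
Rearranging the Pythagorean theorem: missing side = sqrt(d^2 - known^2).
= sqrt(628 - 484) = sqrt(144) = 12.

12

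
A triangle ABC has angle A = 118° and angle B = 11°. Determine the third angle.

Let angle C = x. Then 118 + 11 + x = 180.
x = 180 - 129 = 51 degrees.

51 degrees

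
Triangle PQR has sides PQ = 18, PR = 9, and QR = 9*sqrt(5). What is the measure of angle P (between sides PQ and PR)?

By the inverse law of cosines: cos(P) = (PQ² + PR² - QR²) / (2 × PQ × PR)
cos(P) = (18² + 9² - (9*sqrt(5))²) / (2 × 18 × 9)
cos(P) = (324 + 81 - (405)) / 324
cos(P) = 0
P = arccos(0) = 90°

90°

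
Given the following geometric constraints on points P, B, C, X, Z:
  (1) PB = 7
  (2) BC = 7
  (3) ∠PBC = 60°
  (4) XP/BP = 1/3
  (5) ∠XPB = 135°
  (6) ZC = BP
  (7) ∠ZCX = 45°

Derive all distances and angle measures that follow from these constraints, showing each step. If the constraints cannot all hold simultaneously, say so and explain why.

The constraints are consistent.

From the given relations:
  XP = 1/3·BP = 1/3·7 ≈ 2.33
  ZC = BP = 7

Step 1: From PB = 7, BC = 7, and ∠PBC = 60°, by the law of cosines:
  PC² = PB² + BC² - 2·PB·BC·cos(60°) = 49 + 49 - 49 = 49
  PC = 7

Step 2: From BP = 7, PX = 2.33, and ∠BPX = 135°, by the law of cosines:
  BX² = BP² + PX² - 2·BP·PX·cos(135°) = 49 + 5.444 + 23.1 = 77.54
  BX ≈ 8.81

Step 3: From PB = 7, PC = 7, BC = 7, by the inverse law of cosines:
  cos(∠BPC) = (PB² + PC² - BC²) / (2·PB·PC)
  ∠BPC = 60°

Step 4: From BP = 7, BX = 8.81, PX = 2.33, by the inverse law of cosines:
  cos(∠PBX) = (BP² + BX² - PX²) / (2·BP·BX)
  ∠PBX = 10.8°

Step 5: From CB = 7, CP = 7, BP = 7, by the inverse law of cosines:
  cos(∠BCP) = (CB² + CP² - BP²) / (2·CB·CP)
  ∠BCP = 60°

Step 6: From XB = 8.81, XP = 2.33, BP = 7, by the inverse law of cosines:
  cos(∠BXP) = (XB² + XP² - BP²) / (2·XB·XP)
  ∠BXP = 34.2°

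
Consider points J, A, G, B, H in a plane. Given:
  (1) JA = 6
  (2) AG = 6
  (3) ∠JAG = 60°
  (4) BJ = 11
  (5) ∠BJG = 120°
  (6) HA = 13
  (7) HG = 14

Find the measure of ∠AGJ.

Step 1: By the law of cosines on triangle GAJ: GJ² = 6² + 6² − 2·6·6·cos(60°) = 36, so GJ = 6.
Step 2: By the inverse law of cosines on triangle AGJ: cos(∠AGJ) = (6² + 6² − 6²) / (2·6·6) = 36/72 = 0.5, so ∠AGJ = 60°.

Therefore, the measure of angle ∠AGJ = 60°.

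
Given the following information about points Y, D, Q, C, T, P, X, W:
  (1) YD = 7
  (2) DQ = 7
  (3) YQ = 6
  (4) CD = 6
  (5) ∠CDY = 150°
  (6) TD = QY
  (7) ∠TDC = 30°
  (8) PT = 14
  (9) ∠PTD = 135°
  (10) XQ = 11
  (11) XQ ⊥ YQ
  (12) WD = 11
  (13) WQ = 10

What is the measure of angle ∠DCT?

From the given relations: TD = QY = 6.
Step 1: By the law of cosines on triangle CDT: CT² = 6² + 6² − 2·6·6·cos(30°) = 9.65, so CT ≈ 3.11.
Step 2: By the inverse law of cosines on triangle DCT: cos(∠DCT) = (6² + 3.11² − 6²) / (2·6·3.11) = 9.65/37.27 = 0.2588, so ∠DCT = 75°.

Therefore, the measure of angle ∠DCT = 75°.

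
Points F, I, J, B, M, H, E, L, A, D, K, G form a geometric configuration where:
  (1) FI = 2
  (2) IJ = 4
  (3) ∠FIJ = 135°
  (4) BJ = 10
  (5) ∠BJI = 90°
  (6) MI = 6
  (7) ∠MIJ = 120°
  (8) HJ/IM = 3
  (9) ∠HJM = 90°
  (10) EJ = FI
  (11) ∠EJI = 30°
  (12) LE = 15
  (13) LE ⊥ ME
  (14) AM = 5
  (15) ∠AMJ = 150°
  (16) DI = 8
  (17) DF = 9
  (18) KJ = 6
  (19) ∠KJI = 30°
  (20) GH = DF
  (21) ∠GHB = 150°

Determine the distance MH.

From the given relations: HJ = 3·IM = 3·6 = 18.
Step 1: By the law of cosines on triangle JIM: JM² = 4² + 6² − 2·4·6·cos(120°) = 76, so JM = 2·√19.
Step 2: By the law of cosines on triangle MJH: MH² = (2·√19)² + 18² − 2·2·√19·18·cos(90°) = 400, so MH = 20.

Therefore, the length of MH = 20.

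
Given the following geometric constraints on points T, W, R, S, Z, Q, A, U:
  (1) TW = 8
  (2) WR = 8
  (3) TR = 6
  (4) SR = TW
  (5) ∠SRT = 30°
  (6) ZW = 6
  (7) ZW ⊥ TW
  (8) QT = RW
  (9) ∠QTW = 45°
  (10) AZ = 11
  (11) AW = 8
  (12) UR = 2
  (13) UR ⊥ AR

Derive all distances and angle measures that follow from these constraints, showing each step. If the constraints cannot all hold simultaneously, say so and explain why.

The constraints are consistent.

From the given relations:
  SR = TW = 8
  QT = RW = 8

Step 1: From TR = 6, RS = 8, and ∠TRS = 30°, by the law of cosines:
  TS² = TR² + RS² - 2·TR·RS·cos(30°) = 36 + 64 - 83.14 = 16.86
  TS ≈ 4.11

Step 2: From TW = 8, WZ = 6, and ∠TWZ = 90°, by the law of cosines:
  TZ² = TW² + WZ² - 2·TW·WZ·cos(90°) = 64 + 36 - 0 = 100
  TZ = 10

Step 3: From WT = 8, TQ = 8, and ∠WTQ = 45°, by the law of cosines:
  WQ² = WT² + TQ² - 2·WT·TQ·cos(45°) = 64 + 64 - 90.51 = 37.49
  WQ ≈ 6.12

Step 4: From TR = 6, TW = 8, RW = 8, by the inverse law of cosines:
  cos(∠RTW) = (TR² + TW² - RW²) / (2·TR·TW)
  ∠RTW = 67.98°

Step 5: From WA = 8, WZ = 6, AZ = 11, by the inverse law of cosines:
  cos(∠AWZ) = (WA² + WZ² - AZ²) / (2·WA·WZ)
  ∠AWZ = 102.64°

Step 6: From WR = 8, WT = 8, RT = 6, by the inverse law of cosines:
  cos(∠RWT) = (WR² + WT² - RT²) / (2·WR·WT)
  ∠RWT = 44.05°

Step 7: From RT = 6, RW = 8, TW = 8, by the inverse law of cosines:
  cos(∠TRW) = (RT² + RW² - TW²) / (2·RT·RW)
  ∠TRW = 67.98°

Step 8: From ZA = 11, ZW = 6, AW = 8, by the inverse law of cosines:
  cos(∠AZW) = (ZA² + ZW² - AW²) / (2·ZA·ZW)
  ∠AZW = 45.21°

Step 9: From AW = 8, AZ = 11, WZ = 6, by the inverse law of cosines:
  cos(∠WAZ) = (AW² + AZ² - WZ²) / (2·AW·AZ)
  ∠WAZ = 32.16°

Step 10: From TR = 6, TS = 4.11, RS = 8, by the inverse law of cosines:
  cos(∠RTS) = (TR² + TS² - RS²) / (2·TR·TS)
  ∠RTS = 103.06°

Step 11: From TW = 8, TZ = 10, WZ = 6, by the inverse law of cosines:
  cos(∠WTZ) = (TW² + TZ² - WZ²) / (2·TW·TZ)
  ∠WTZ = 36.87°

Step 12: From WQ = 6.12, WT = 8, QT = 8, by the inverse law of cosines:
  cos(∠QWT) = (WQ² + WT² - QT²) / (2·WQ·WT)
  ∠QWT = 67.5°

Step 13: From SR = 8, ST = 4.11, RT = 6, by the inverse law of cosines:
  cos(∠RST) = (SR² + ST² - RT²) / (2·SR·ST)
  ∠RST = 46.94°

Step 14: From ZT = 10, ZW = 6, TW = 8, by the inverse law of cosines:
  cos(∠TZW) = (ZT² + ZW² - TW²) / (2·ZT·ZW)
  ∠TZW = 53.13°

Step 15: From QT = 8, QW = 6.12, TW = 8, by the inverse law of cosines:
  cos(∠TQW) = (QT² + QW² - TW²) / (2·QT·QW)
  ∠TQW = 67.5°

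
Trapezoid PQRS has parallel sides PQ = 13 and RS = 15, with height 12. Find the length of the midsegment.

midsegment = (13 + 15) / 2 = 28 / 2 = 14

14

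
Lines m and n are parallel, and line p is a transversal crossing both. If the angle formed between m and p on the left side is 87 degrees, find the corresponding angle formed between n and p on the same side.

Corresponding angles are equal: 87 degrees.

87 degrees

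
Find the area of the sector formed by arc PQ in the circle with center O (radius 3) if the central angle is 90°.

Sector area = π(3²)(1/4) = 9*pi/4

9*pi/4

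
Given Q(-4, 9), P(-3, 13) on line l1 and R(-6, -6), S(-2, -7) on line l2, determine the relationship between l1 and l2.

Slope of line 1: m1 = (13 - 9)/(-3 - -4) = 4/1 = 4
Slope of line 2: m2 = (-7 - -6)/(-2 - -6) = -1/4 = -1/4
m1 * m2 = -1, so perpendicular.

Perpendicular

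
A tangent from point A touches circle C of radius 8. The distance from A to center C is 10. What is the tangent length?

Let T be the point of tangency. Then CT ⊥ AT (radius ⊥ tangent).
In right triangle CTA: CA² = CT² + AT²
10² = 8² + AT²
AT² = 36, AT = 6

6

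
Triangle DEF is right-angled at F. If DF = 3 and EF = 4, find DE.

In a right triangle, the square of the hypotenuse equals the sum of the squares of the two legs.
The legs are 3 and 4, so the hypotenuse = sqrt(9 + 16) = sqrt(25) = 5.

5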